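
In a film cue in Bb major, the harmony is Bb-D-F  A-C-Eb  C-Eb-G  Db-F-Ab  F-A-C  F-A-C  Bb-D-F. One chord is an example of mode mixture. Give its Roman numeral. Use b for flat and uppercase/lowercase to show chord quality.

Bb major has the diatonic set Bb, Cm, Dm, Eb, F, Gm, Adim. Of the given chords, Bb–D–F = Bb, A–C–Eb = Adim, C–Eb–G = Cm and F–A–C = F are diatonic. Db–F–Ab doesn't fit — on degree 3 Bb major would have Dm (iii). Db is the degree-3 chord of Bb minor, so it is the borrowed bIII.

bIII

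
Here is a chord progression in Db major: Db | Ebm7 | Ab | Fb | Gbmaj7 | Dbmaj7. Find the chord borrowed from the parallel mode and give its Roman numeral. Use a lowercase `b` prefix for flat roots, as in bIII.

The diatonic triads in Db major are Db, Ebm, Fm, Gb, Ab, Bbm, Cdim. Of the given chords, Db, Ebm7, Ab, Gbmaj7 and Dbmaj7 are diatonic. Fb (Fb–Ab–Cb) doesn't fit — on degree 3 Db major would have Fm (iii). Fb is the degree-3 chord of Db minor, so it is the borrowed bIII.

bIII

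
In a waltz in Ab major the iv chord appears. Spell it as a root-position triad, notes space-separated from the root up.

The root, Db, is scale degree 4 — the same note in Ab major and Ab minor; only the chord quality changes. Building the minor chord from the parallel minor on Db: Db–Fb–Ab.

Db Fb Ab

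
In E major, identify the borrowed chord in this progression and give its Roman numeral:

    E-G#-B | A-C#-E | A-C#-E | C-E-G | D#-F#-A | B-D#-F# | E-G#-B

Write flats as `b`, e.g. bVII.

bVI

The diatonic triads in E major are E, F#m, G#m, A, B, C#m, D#dim. E–G#–B = E, A–C#–E = A, D#–F#–A = D#dim and B–D#–F# = B all belong to that set. C–E–G is not: scale degree 6 in E major carries C#m (vi). In E minor the chord on that degree is C, so here it functions as bVI, borrowed from the parallel minor.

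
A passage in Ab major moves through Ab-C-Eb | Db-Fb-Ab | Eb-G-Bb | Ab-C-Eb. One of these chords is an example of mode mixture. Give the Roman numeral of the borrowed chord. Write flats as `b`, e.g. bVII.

iv

The diatonic triads in Ab major are Ab, Bbm, Cm, Db, Eb, Fm, Gdim. Of the given chords, Ab–C–Eb = Ab and Eb–G–Bb = Eb are diatonic. But Db–Fb–Ab is foreign: the diatonic IV on degree 4 is Db, whereas Dbm comes from Ab minor. It is labeled iv.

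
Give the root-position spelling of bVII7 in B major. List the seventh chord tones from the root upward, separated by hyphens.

A-C#-E-G

bVII7 is built on the lowered scale degree 7. In B major degree 7 is A#; lowered it becomes A. In B minor the chord on A is A–C#–E–G.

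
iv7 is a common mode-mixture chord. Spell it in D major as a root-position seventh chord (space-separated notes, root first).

G Bb D F

iv7 is built on scale degree 4, which is G in both D major and its parallel. Building the minor-seventh chord from the parallel minor on G: G–Bb–D–F.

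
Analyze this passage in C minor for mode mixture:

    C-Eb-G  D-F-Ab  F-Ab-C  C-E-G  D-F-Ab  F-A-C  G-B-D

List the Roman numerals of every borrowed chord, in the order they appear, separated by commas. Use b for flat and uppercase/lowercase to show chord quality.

C minor has the diatonic set Cm, Ddim, Eb, Fm, G, Ab, Bb (with V from harmonic minor). Of the given chords, C–Eb–G = Cm, D–F–Ab = Ddim, F–Ab–C = Fm and G–B–D = G are diatonic. But C–E–G is foreign: the diatonic i on degree 1 is Cm, whereas C comes from C major. It is labeled I. F–A–C is not: scale degree 4 in C minor carries Fm (iv). In C major the chord on that degree is F, so here it functions as IV, borrowed from the parallel major.

I, IV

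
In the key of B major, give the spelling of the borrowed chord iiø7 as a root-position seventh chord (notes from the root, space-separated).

iiø7 is built on scale degree 2, which is C# in both B major and its parallel. Building the half-diminished-seventh chord from the parallel minor on C#: C#–E–G–B.

C# E G B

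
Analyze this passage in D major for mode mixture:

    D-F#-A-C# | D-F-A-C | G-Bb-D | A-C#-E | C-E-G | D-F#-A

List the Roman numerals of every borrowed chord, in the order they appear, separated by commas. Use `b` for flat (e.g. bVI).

D major has the diatonic set D, Em, F#m, G, A, Bm, C#dim. Of the given chords, D–F#–A–C# = Dmaj7, A–C#–E = A and D–F#–A = D are diatonic. D–F–A–C is not: scale degree 1 in D major carries D (I). In D minor the chord on that degree is Dm7, so here it functions as i7, borrowed from the parallel minor. G–Bb–D doesn't fit — on degree 4 D major would have G (IV). Gm is the degree-4 chord of D minor, so it is the borrowed iv. But C–E–G is foreign: the diatonic vii° on degree 7 is C#dim, whereas C comes from D minor. It is labeled bVII.

i7, iv, bVII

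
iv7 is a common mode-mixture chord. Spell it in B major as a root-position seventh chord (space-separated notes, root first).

E G B D

The root, E, is scale degree 4 — the same note in B major and B minor; only the chord quality changes. In B minor the chord on E is E–G–B–D.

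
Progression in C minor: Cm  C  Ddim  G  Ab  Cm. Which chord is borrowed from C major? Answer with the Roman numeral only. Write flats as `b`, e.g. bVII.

I

In C minor (with V from harmonic minor) the diatonic chords are Cm, Ddim, Eb, Fm, G, Ab, Bb. Cm, Ddim, G and Ab are all diatonic. C (C–E–G) is not: scale degree 1 in C minor carries Cm (i). In C major the chord on that degree is C, so here it functions as I, borrowed from the parallel major.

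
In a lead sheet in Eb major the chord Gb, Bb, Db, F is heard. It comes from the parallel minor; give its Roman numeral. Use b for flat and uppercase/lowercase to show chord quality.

Gb is the lowered form of scale degree 3 in Eb major (the diatonic degree 3 is G). Diatonically Eb major has Gm (iii) on that degree; Gb–Bb–Db–F is instead the major-seventh chord native to Eb minor, so it takes the label bIIImaj7.

bIIImaj7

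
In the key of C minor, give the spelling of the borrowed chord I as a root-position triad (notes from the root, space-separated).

The root, C, is scale degree 1 — the same note in C minor and C major; only the chord quality changes. Stacking thirds in C major on C gives C–E–G.

C E G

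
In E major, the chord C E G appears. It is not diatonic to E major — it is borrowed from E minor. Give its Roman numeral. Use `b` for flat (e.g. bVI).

In E major scale degree 6 is C#; C is its lowered form, from E minor. Diatonically E major has C#m (vi) on that degree; C–E–G is instead the major chord native to E minor, so it takes the label bVI.

bVI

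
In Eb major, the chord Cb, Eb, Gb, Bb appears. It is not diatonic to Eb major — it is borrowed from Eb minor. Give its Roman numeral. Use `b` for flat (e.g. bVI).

The root Cb is the lowered 6th scale degree — diatonically Eb major has C there. Cb–Eb–Gb–Bb is a major-seventh chord — the form found in Eb minor, not the diatonic vi (Cm). Borrowed into Eb major it is written bVImaj7.

bVImaj7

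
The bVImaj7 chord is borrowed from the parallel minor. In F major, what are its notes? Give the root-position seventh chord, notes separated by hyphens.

Db-F-Ab-C

Scale degree 6 in F major is D. bVImaj7 uses the lowered form, Db, taken from F minor. Building the major-seventh chord from the parallel minor on Db: Db–F–Ab–C.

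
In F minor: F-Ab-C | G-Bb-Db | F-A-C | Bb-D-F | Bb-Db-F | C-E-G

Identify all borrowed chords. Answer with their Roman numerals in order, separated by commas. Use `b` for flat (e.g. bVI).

The diatonic triads in F minor (with V from harmonic minor) are Fm, Gdim, Ab, Bbm, C, Db, Eb. Of the given chords, F–Ab–C = Fm, G–Bb–Db = Gdim, Bb–Db–F = Bbm and C–E–G = C are diatonic. F–A–C is not: scale degree 1 in F minor carries Fm (i). In F major the chord on that degree is F, so here it functions as I, borrowed from the parallel major. Bb–D–F is not: scale degree 4 in F minor carries Bbm (iv). In F major the chord on that degree is Bb, so here it functions as IV, borrowed from the parallel major.

I, IV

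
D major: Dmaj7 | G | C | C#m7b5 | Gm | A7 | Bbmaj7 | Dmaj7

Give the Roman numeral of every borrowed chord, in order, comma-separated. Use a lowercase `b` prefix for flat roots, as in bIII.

D major has the diatonic set D, Em, F#m, G, A, Bm, C#dim. Dmaj7, G, C#m7b5 and A7 are all diatonic. But C (C–E–G) is foreign: the diatonic vii° on degree 7 is C#dim, whereas C comes from D minor. It is labeled bVII. Gm (G–Bb–D) is not: scale degree 4 in D major carries G (IV). In D minor the chord on that degree is Gm, so here it functions as iv, borrowed from the parallel minor. Bbmaj7 (Bb–D–F–A) doesn't fit — on degree 6 D major would have Bm (vi). Bbmaj7 is the degree-6 chord of D minor, so it is the borrowed bVImaj7.

bVII, iv, bVImaj7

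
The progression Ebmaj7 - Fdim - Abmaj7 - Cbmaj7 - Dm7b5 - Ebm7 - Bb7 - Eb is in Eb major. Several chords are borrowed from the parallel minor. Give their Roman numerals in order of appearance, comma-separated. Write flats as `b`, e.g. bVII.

In Eb major the diatonic chords are Eb, Fm, Gm, Ab, Bb, Cm, Ddim. Ebmaj7, Abmaj7, Dm7b5, Bb7 and Eb all belong to that set. Fdim (F–Ab–Cb) is not: scale degree 2 in Eb major carries Fm (ii). In Eb minor the chord on that degree is Fdim, so here it functions as ii°, borrowed from the parallel minor. But Cbmaj7 (Cb–Eb–Gb–Bb) is foreign: the diatonic vi on degree 6 is Cm, whereas Cbmaj7 comes from Eb minor. It is labeled bVImaj7. Ebm7 (Eb–Gb–Bb–Db) doesn't fit — on degree 1 Eb major would have Eb (I). Ebm7 is the degree-1 chord of Eb minor, so it is the borrowed i7.

ii°, bVImaj7, i7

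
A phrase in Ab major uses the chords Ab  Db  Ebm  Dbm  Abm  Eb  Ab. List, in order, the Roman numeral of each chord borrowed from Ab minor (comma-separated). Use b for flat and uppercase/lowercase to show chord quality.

v, iv, i

In Ab major the diatonic chords are Ab, Bbm, Cm, Db, Eb, Fm, Gdim. Of the given chords, Ab, Db and Eb are diatonic. Ebm (Eb–Gb–Bb) is not: scale degree 5 in Ab major carries Eb (V). In Ab minor the chord on that degree is Ebm, so here it functions as v, borrowed from the parallel minor. Dbm (Db–Fb–Ab) is not: scale degree 4 in Ab major carries Db (IV). In Ab minor the chord on that degree is Dbm, so here it functions as iv, borrowed from the parallel minor. But Abm (Ab–Cb–Eb) is foreign: the diatonic I on degree 1 is Ab, whereas Abm comes from Ab minor. It is labeled i.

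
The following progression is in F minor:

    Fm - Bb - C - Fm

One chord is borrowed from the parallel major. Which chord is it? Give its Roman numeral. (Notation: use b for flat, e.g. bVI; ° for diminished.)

In F minor (with V from harmonic minor) the diatonic chords are Fm, Gdim, Ab, Bbm, C, Db, Eb. Fm and C both belong to that set. Bb (Bb–D–F) doesn't fit — on degree 4 F minor would have Bbm (iv). Bb is the degree-4 chord of F major, so it is the borrowed IV.

IV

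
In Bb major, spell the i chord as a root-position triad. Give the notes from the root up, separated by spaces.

Bb Db F

i is built on scale degree 1, which is Bb in both Bb major and its parallel. In Bb minor the chord on Bb is Bb–Db–F.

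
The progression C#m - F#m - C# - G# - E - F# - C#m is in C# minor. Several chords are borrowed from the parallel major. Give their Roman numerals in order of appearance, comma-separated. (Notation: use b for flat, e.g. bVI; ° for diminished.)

In C# minor (with V from harmonic minor) the diatonic chords are C#m, D#dim, E, F#m, G#, A, B. C#m, F#m, G# and E are all diatonic. C# (C#–E#–G#) is not: scale degree 1 in C# minor carries C#m (i). In C# major the chord on that degree is C#, so here it functions as I, borrowed from the parallel major. F# (F#–A#–C#) is not: scale degree 4 in C# minor carries F#m (iv). In C# major the chord on that degree is F#, so here it functions as IV, borrowed from the parallel major.

I, IV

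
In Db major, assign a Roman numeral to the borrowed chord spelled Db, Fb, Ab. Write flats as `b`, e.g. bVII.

i

The root Db is the diatonic 1st degree of Db major; the borrowing shows in the chord quality. The diatonic chord on degree 1 would be Db (I), but Db–Fb–Ab is the minor chord from Db minor. As a borrowed chord it is labeled i.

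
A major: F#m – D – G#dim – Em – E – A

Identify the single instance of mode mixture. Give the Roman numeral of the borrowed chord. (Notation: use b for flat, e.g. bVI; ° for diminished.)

In A major the diatonic chords are A, Bm, C#m, D, E, F#m, G#dim. F#m, D, G#dim, E and A all belong to that set. But Em (E–G–B) is foreign: the diatonic V on degree 5 is E, whereas Em comes from A minor. It is labeled v.

v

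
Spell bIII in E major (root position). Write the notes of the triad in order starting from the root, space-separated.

G B D

Scale degree 3 in E major is G#. bIII uses the lowered form, G, taken from E minor. Stacking thirds in E minor on G gives G–B–D.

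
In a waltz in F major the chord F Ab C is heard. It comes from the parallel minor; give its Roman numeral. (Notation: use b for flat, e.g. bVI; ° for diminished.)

i

The root F is the diatonic 1st degree of F major; the borrowing shows in the chord quality. F–Ab–C is a minor chord — the form found in F minor, not the diatonic I (F). Borrowed into F major it is written i.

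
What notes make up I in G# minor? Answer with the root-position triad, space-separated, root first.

G# B# D#

I is built on scale degree 1, which is G# in both G# minor and its parallel. Stacking thirds in G# major on G# gives G#–B#–D#.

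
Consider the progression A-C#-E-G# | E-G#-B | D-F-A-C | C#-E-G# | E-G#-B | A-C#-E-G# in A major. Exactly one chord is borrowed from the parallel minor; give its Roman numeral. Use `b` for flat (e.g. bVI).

iv7

A major has the diatonic set A, Bm, C#m, D, E, F#m, G#dim. Of the given chords, A–C#–E–G# = Amaj7, E–G#–B = E and C#–E–G# = C#m are diatonic. But D–F–A–C is foreign: the diatonic IV on degree 4 is D, whereas Dm7 comes from A minor. It is labeled iv7.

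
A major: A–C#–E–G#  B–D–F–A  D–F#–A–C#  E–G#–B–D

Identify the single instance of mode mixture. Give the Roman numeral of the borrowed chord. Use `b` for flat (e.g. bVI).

iiø7

The diatonic triads in A major are A, Bm, C#m, D, E, F#m, G#dim. A–C#–E–G# = Amaj7, D–F#–A–C# = Dmaj7 and E–G#–B–D = E7 all belong to that set. B–D–F–A is not: scale degree 2 in A major carries Bm (ii). In A minor the chord on that degree is Bm7b5, so here it functions as iiø7, borrowed from the parallel minor.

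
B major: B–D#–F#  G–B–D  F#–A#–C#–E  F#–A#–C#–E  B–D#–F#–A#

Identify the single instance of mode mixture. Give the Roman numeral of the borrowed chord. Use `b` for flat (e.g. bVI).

bVI

B major has the diatonic set B, C#m, D#m, E, F#, G#m, A#dim. B–D#–F# = B, F#–A#–C#–E = F#7 and B–D#–F#–A# = Bmaj7 are all diatonic. But G–B–D is foreign: the diatonic vi on degree 6 is G#m, whereas G comes from B minor. It is labeled bVI.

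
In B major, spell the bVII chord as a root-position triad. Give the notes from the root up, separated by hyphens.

A-C#-E

The root of bVII is the lowered 7th degree: A# becomes A. In B minor the chord on A is A–C#–E.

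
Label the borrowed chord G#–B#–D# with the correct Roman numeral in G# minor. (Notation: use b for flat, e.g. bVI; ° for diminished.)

I

The root G# is the diatonic 1st degree of G# minor; the borrowing shows in the chord quality. G#–B#–D# is a major chord — the form found in G# major, not the diatonic i (G#m). Borrowed into G# minor it is written I.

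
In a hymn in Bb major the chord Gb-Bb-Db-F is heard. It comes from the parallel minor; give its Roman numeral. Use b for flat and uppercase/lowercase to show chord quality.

bVImaj7

In Bb major scale degree 6 is G; Gb is its lowered form, from Bb minor. Gb–Bb–Db–F is a major-seventh chord — the form found in Bb minor, not the diatonic vi (Gm). Borrowed into Bb major it is written bVImaj7.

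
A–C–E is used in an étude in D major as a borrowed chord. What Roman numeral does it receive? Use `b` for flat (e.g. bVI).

A is scale degree 5 in D major. The diatonic chord on degree 5 would be A (V), but A–C–E is the minor chord from D minor. As a borrowed chord it is labeled v.

v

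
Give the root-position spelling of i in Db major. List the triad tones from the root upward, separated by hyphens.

The root, Db, is scale degree 1 — the same note in Db major and Db minor; only the chord quality changes. In Db minor the chord on Db is Db–Fb–Ab.

Db-Fb-Ab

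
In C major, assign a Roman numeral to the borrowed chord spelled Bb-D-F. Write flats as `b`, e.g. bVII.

The root Bb is the lowered 7th scale degree — diatonically C major has B there. Diatonically C major has Bdim (vii°) on that degree; Bb–D–F is instead the major chord native to C minor, so it takes the label bVII.

bVII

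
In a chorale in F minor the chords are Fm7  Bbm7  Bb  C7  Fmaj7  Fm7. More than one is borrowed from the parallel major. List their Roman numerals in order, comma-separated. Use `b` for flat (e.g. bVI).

F minor has the diatonic set Fm, Gdim, Ab, Bbm, C, Db, Eb (with V from harmonic minor). Fm7, Bbm7 and C7 all belong to that set. Bb (Bb–D–F) doesn't fit — on degree 4 F minor would have Bbm (iv). Bb is the degree-4 chord of F major, so it is the borrowed IV. But Fmaj7 (F–A–C–E) is foreign: the diatonic i on degree 1 is Fm, whereas Fmaj7 comes from F major. It is labeled Imaj7.

IV, Imaj7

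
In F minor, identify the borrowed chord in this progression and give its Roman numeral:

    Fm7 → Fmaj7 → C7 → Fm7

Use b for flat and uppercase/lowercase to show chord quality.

Imaj7

The diatonic triads in F minor (with V from harmonic minor) are Fm, Gdim, Ab, Bbm, C, Db, Eb. Of the given chords, Fm7 and C7 are diatonic. But Fmaj7 (F–A–C–E) is foreign: the diatonic i on degree 1 is Fm, whereas Fmaj7 comes from F major. It is labeled Imaj7.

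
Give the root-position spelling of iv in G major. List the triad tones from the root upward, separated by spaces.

C Eb G

The root, C, is scale degree 4 — the same note in G major and G minor; only the chord quality changes. In G minor the chord on C is C–Eb–G.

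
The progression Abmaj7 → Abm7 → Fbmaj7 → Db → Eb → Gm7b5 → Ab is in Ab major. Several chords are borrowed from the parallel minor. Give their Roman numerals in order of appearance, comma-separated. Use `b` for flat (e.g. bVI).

The diatonic triads in Ab major are Ab, Bbm, Cm, Db, Eb, Fm, Gdim. Abmaj7, Db, Eb, Gm7b5 and Ab all belong to that set. Abm7 (Ab–Cb–Eb–Gb) is not: scale degree 1 in Ab major carries Ab (I). In Ab minor the chord on that degree is Abm7, so here it functions as i7, borrowed from the parallel minor. Fbmaj7 (Fb–Ab–Cb–Eb) is not: scale degree 6 in Ab major carries Fm (vi). In Ab minor the chord on that degree is Fbmaj7, so here it functions as bVImaj7, borrowed from the parallel minor.

i7, bVImaj7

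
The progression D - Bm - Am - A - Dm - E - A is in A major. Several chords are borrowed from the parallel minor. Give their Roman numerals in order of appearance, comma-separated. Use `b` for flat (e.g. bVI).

i, iv

A major has the diatonic set A, Bm, C#m, D, E, F#m, G#dim. Of the given chords, D, Bm, A and E are diatonic. But Am (A–C–E) is foreign: the diatonic I on degree 1 is A, whereas Am comes from A minor. It is labeled i. Dm (D–F–A) doesn't fit — on degree 4 A major would have D (IV). Dm is the degree-4 chord of A minor, so it is the borrowed iv.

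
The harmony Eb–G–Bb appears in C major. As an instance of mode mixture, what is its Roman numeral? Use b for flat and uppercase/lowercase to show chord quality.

Eb is the lowered form of scale degree 3 in C major (the diatonic degree 3 is E). Diatonically C major has Em (iii) on that degree; Eb–G–Bb is instead the major chord native to C minor, so it takes the label bIII.

bIII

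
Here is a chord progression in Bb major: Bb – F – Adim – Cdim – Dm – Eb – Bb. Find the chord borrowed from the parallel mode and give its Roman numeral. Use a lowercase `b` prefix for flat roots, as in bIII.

The diatonic triads in Bb major are Bb, Cm, Dm, Eb, F, Gm, Adim. Bb, F, Adim, Dm and Eb all belong to that set. Cdim (C–Eb–Gb) is not: scale degree 2 in Bb major carries Cm (ii). In Bb minor the chord on that degree is Cdim, so here it functions as ii°, borrowed from the parallel minor.

ii°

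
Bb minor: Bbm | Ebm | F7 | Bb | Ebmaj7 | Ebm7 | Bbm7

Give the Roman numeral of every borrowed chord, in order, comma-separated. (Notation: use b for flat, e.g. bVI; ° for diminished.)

In Bb minor (with V from harmonic minor) the diatonic chords are Bbm, Cdim, Db, Ebm, F, Gb, Ab. Of the given chords, Bbm, Ebm, F7, Ebm7 and Bbm7 are diatonic. Bb (Bb–D–F) is not: scale degree 1 in Bb minor carries Bbm (i). In Bb major the chord on that degree is Bb, so here it functions as I, borrowed from the parallel major. Ebmaj7 (Eb–G–Bb–D) is not: scale degree 4 in Bb minor carries Ebm (iv). In Bb major the chord on that degree is Ebmaj7, so here it functions as IVmaj7, borrowed from the parallel major.

I, IVmaj7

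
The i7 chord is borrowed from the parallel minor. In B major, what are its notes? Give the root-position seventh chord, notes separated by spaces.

B D F# A

The root, B, is scale degree 1 — the same note in B major and B minor; only the chord quality changes. Building the minor-seventh chord from the parallel minor on B: B–D–F#–A.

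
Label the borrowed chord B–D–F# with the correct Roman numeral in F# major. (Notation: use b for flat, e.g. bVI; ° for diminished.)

The root B is the diatonic 4th degree of F# major; the borrowing shows in the chord quality. The diatonic chord on degree 4 would be B (IV), but B–D–F# is the minor chord from F# minor. As a borrowed chord it is labeled iv.

iv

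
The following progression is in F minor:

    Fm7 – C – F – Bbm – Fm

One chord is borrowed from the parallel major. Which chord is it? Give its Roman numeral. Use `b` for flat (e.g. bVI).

F minor has the diatonic set Fm, Gdim, Ab, Bbm, C, Db, Eb (with V from harmonic minor). Fm7, C, Bbm and Fm all belong to that set. But F (F–A–C) is foreign: the diatonic i on degree 1 is Fm, whereas F comes from F major. It is labeled I.

I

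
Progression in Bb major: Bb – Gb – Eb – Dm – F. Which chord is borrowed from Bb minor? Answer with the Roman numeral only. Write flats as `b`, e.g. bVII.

Bb major has the diatonic set Bb, Cm, Dm, Eb, F, Gm, Adim. Of the given chords, Bb, Eb, Dm and F are diatonic. Gb (Gb–Bb–Db) is not: scale degree 6 in Bb major carries Gm (vi). In Bb minor the chord on that degree is Gb, so here it functions as bVI, borrowed from the parallel minor.

bVI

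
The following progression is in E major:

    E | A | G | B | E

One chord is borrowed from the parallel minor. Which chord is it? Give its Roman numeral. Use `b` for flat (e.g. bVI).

bIII

In E major the diatonic chords are E, F#m, G#m, A, B, C#m, D#dim. E, A and B all belong to that set. But G (G–B–D) is foreign: the diatonic iii on degree 3 is G#m, whereas G comes from E minor. It is labeled bIII.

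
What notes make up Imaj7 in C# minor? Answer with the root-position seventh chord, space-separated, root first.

C# E# G# B#

The root, C#, is scale degree 1 — the same note in C# minor and C# major; only the chord quality changes. Building the major-seventh chord from the parallel major on C#: C#–E#–G#–B#.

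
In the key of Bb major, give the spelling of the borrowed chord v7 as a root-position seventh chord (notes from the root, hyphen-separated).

v7 is built on scale degree 5, which is F in both Bb major and its parallel. In Bb minor the chord on F is F–Ab–C–Eb.

F-Ab-C-Eb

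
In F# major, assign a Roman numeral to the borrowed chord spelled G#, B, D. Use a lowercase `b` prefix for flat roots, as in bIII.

ii°

G# is scale degree 2 in F# major. Diatonically F# major has G#m (ii) on that degree; G#–B–D is instead the diminished chord native to F# minor, so it takes the label ii°.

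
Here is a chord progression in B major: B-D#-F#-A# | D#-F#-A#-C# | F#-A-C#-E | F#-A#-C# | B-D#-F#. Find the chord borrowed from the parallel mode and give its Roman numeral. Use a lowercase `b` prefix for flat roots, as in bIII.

v7

The diatonic triads in B major are B, C#m, D#m, E, F#, G#m, A#dim. B–D#–F#–A# = Bmaj7, D#–F#–A#–C# = D#m7, F#–A#–C# = F# and B–D#–F# = B are all diatonic. F#–A–C#–E doesn't fit — on degree 5 B major would have F# (V). F#m7 is the degree-5 chord of B minor, so it is the borrowed v7.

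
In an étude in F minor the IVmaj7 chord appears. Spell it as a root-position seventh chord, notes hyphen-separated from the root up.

The root, Bb, is scale degree 4 — the same note in F minor and F major; only the chord quality changes. Stacking thirds in F major on Bb gives Bb–D–F–A.

Bb-D-F-A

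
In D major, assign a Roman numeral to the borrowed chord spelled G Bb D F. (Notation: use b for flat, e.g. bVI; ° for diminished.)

G is scale degree 4 in D major. Diatonically D major has G (IV) on that degree; G–Bb–D–F is instead the minor-seventh chord native to D minor, so it takes the label iv7.

iv7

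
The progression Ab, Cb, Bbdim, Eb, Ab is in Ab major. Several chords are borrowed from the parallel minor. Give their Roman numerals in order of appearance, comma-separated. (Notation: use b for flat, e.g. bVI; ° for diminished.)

The diatonic triads in Ab major are Ab, Bbm, Cm, Db, Eb, Fm, Gdim. Ab and Eb are both diatonic. Cb (Cb–Eb–Gb) is not: scale degree 3 in Ab major carries Cm (iii). In Ab minor the chord on that degree is Cb, so here it functions as bIII, borrowed from the parallel minor. But Bbdim (Bb–Db–Fb) is foreign: the diatonic ii on degree 2 is Bbm, whereas Bbdim comes from Ab minor. It is labeled ii°.

bIII, ii°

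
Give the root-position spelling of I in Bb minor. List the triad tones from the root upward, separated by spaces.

Bb D F

I is built on scale degree 1, which is Bb in both Bb minor and its parallel. Stacking thirds in Bb major on Bb gives Bb–D–F.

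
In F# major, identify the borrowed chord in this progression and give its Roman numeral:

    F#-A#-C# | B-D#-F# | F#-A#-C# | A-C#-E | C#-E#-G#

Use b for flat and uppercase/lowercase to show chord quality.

bIII

The diatonic triads in F# major are F#, G#m, A#m, B, C#, D#m, E#dim. F#–A#–C# = F#, B–D#–F# = B and C#–E#–G# = C# are all diatonic. A–C#–E doesn't fit — on degree 3 F# major would have A#m (iii). A is the degree-3 chord of F# minor, so it is the borrowed bIII.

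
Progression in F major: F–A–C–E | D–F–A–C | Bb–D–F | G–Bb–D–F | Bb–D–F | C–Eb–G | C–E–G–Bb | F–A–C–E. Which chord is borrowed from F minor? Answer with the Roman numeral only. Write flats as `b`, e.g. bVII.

The diatonic triads in F major are F, Gm, Am, Bb, C, Dm, Edim. Of the given chords, F–A–C–E = Fmaj7, D–F–A–C = Dm7, Bb–D–F = Bb, G–Bb–D–F = Gm7 and C–E–G–Bb = C7 are diatonic. C–Eb–G doesn't fit — on degree 5 F major would have C (V). Cm is the degree-5 chord of F minor, so it is the borrowed v.

v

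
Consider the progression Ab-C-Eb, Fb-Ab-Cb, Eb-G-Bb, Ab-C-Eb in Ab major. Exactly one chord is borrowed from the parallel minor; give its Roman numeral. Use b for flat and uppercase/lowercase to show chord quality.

bVI

The diatonic triads in Ab major are Ab, Bbm, Cm, Db, Eb, Fm, Gdim. Ab–C–Eb = Ab and Eb–G–Bb = Eb both belong to that set. But Fb–Ab–Cb is foreign: the diatonic vi on degree 6 is Fm, whereas Fb comes from Ab minor. It is labeled bVI.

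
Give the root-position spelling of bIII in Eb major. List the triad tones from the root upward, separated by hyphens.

bIII is built on the lowered scale degree 3. In Eb major degree 3 is G; lowered it becomes Gb. Stacking thirds in Eb minor on Gb gives Gb–Bb–Db.

Gb-Bb-Db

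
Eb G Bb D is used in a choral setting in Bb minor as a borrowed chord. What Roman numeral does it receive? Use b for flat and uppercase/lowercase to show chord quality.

Eb is scale degree 4 in Bb minor. The diatonic chord on degree 4 would be Ebm (iv), but Eb–G–Bb–D is the major-seventh chord from Bb major. As a borrowed chord it is labeled IVmaj7.

IVmaj7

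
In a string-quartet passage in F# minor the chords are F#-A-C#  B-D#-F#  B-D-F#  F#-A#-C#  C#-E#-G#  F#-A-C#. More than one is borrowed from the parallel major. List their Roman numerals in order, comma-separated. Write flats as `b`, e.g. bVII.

F# minor has the diatonic set F#m, G#dim, A, Bm, C#, D, E (with V from harmonic minor). F#–A–C# = F#m, B–D–F# = Bm and C#–E#–G# = C# are all diatonic. B–D#–F# is not: scale degree 4 in F# minor carries Bm (iv). In F# major the chord on that degree is B, so here it functions as IV, borrowed from the parallel major. F#–A#–C# doesn't fit — on degree 1 F# minor would have F#m (i). F# is the degree-1 chord of F# major, so it is the borrowed I.

IV, I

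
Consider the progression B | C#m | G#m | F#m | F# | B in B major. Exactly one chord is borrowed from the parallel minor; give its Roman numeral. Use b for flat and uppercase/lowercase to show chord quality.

In B major the diatonic chords are B, C#m, D#m, E, F#, G#m, A#dim. Of the given chords, B, C#m, G#m and F# are diatonic. F#m (F#–A–C#) doesn't fit — on degree 5 B major would have F# (V). F#m is the degree-5 chord of B minor, so it is the borrowed v.

v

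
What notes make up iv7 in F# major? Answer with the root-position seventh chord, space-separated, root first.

iv7 is built on scale degree 4, which is B in both F# major and its parallel. In F# minor the chord on B is B–D–F#–A.

B D F# A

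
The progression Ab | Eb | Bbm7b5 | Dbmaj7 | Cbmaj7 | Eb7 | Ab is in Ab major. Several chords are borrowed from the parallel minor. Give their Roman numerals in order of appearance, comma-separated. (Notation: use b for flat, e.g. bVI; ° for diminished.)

iiø7, bIIImaj7

In Ab major the diatonic chords are Ab, Bbm, Cm, Db, Eb, Fm, Gdim. Ab, Eb, Dbmaj7 and Eb7 all belong to that set. Bbm7b5 (Bb–Db–Fb–Ab) doesn't fit — on degree 2 Ab major would have Bbm (ii). Bbm7b5 is the degree-2 chord of Ab minor, so it is the borrowed iiø7. Cbmaj7 (Cb–Eb–Gb–Bb) doesn't fit — on degree 3 Ab major would have Cm (iii). Cbmaj7 is the degree-3 chord of Ab minor, so it is the borrowed bIIImaj7.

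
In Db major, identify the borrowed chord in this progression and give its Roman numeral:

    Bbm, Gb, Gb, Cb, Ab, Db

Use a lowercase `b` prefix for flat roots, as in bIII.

bVII

The diatonic triads in Db major are Db, Ebm, Fm, Gb, Ab, Bbm, Cdim. Bbm, Gb, Ab and Db are all diatonic. But Cb (Cb–Eb–Gb) is foreign: the diatonic vii° on degree 7 is Cdim, whereas Cb comes from Db minor. It is labeled bVII.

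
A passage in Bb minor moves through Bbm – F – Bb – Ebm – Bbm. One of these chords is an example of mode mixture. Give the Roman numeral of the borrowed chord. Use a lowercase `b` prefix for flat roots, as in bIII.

Bb minor has the diatonic set Bbm, Cdim, Db, Ebm, F, Gb, Ab (with V from harmonic minor). Of the given chords, Bbm, F and Ebm are diatonic. But Bb (Bb–D–F) is foreign: the diatonic i on degree 1 is Bbm, whereas Bb comes from Bb major. It is labeled I.

I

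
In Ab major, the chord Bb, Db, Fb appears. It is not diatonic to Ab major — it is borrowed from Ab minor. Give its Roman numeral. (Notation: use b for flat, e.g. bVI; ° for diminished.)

Bb is scale degree 2 in Ab major. Bb–Db–Fb is a diminished chord — the form found in Ab minor, not the diatonic ii (Bbm). Borrowed into Ab major it is written ii°.

ii°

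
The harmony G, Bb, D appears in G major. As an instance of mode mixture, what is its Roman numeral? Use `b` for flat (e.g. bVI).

G is scale degree 1 in G major. Diatonically G major has G (I) on that degree; G–Bb–D is instead the minor chord native to G minor, so it takes the label i.

i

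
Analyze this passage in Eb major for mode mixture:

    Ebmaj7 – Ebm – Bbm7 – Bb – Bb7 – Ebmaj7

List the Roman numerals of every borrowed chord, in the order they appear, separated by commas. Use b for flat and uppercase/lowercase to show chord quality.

In Eb major the diatonic chords are Eb, Fm, Gm, Ab, Bb, Cm, Ddim. Ebmaj7, Bb and Bb7 all belong to that set. But Ebm (Eb–Gb–Bb) is foreign: the diatonic I on degree 1 is Eb, whereas Ebm comes from Eb minor. It is labeled i. Bbm7 (Bb–Db–F–Ab) is not: scale degree 5 in Eb major carries Bb (V). In Eb minor the chord on that degree is Bbm7, so here it functions as v7, borrowed from the parallel minor.

i, v7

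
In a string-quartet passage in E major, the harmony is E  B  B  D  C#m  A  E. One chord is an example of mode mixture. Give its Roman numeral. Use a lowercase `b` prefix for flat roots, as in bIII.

E major has the diatonic set E, F#m, G#m, A, B, C#m, D#dim. E, B, C#m and A all belong to that set. But D (D–F#–A) is foreign: the diatonic vii° on degree 7 is D#dim, whereas D comes from E minor. It is labeled bVII.

bVII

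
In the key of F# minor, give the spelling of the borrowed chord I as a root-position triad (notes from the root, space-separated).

I is built on scale degree 1, which is F# in both F# minor and its parallel. In F# major the chord on F# is F#–A#–C#.

F# A# C#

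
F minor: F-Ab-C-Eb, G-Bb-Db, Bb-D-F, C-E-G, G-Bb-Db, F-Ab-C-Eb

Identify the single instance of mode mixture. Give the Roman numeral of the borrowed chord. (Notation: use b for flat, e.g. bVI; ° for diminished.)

In F minor (with V from harmonic minor) the diatonic chords are Fm, Gdim, Ab, Bbm, C, Db, Eb. F–Ab–C–Eb = Fm7, G–Bb–Db = Gdim and C–E–G = C all belong to that set. But Bb–D–F is foreign: the diatonic iv on degree 4 is Bbm, whereas Bb comes from F major. It is labeled IV.

IV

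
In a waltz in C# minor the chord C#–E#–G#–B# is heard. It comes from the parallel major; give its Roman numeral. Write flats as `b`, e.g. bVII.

Imaj7

The root C# is the diatonic 1st degree of C# minor; the borrowing shows in the chord quality. Diatonically C# minor has C#m (i) on that degree; C#–E#–G#–B# is instead the major-seventh chord native to C# major, so it takes the label Imaj7.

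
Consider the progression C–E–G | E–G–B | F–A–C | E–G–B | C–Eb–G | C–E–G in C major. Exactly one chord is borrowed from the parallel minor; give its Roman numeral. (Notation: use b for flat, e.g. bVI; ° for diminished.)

In C major the diatonic chords are C, Dm, Em, F, G, Am, Bdim. Of the given chords, C–E–G = C, E–G–B = Em and F–A–C = F are diatonic. C–Eb–G is not: scale degree 1 in C major carries C (I). In C minor the chord on that degree is Cm, so here it functions as i, borrowed from the parallel minor.

i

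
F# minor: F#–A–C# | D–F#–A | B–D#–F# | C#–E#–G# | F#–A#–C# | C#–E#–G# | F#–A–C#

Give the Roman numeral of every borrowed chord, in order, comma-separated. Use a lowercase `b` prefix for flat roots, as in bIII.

In F# minor (with V from harmonic minor) the diatonic chords are F#m, G#dim, A, Bm, C#, D, E. Of the given chords, F#–A–C# = F#m, D–F#–A = D and C#–E#–G# = C# are diatonic. B–D#–F# doesn't fit — on degree 4 F# minor would have Bm (iv). B is the degree-4 chord of F# major, so it is the borrowed IV. F#–A#–C# is not: scale degree 1 in F# minor carries F#m (i). In F# major the chord on that degree is F#, so here it functions as I, borrowed from the parallel major.

IV, I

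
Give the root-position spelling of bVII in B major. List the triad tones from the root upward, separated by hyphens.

bVII is built on the lowered scale degree 7. In B major degree 7 is A#; lowered it becomes A. Building the major chord from the parallel minor on A: A–C#–E.

A-C#-E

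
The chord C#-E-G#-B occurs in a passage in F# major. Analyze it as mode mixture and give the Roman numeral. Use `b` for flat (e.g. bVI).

v7

C# is scale degree 5 in F# major. Diatonically F# major has C# (V) on that degree; C#–E–G#–B is instead the minor-seventh chord native to F# minor, so it takes the label v7.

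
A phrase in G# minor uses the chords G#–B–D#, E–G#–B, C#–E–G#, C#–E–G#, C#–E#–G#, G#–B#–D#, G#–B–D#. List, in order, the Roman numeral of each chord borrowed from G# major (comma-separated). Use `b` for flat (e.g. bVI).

The diatonic triads in G# minor (with V from harmonic minor) are G#m, A#dim, B, C#m, D#, E, F#. G#–B–D# = G#m, E–G#–B = E and C#–E–G# = C#m all belong to that set. But C#–E#–G# is foreign: the diatonic iv on degree 4 is C#m, whereas C# comes from G# major. It is labeled IV. G#–B#–D# doesn't fit — on degree 1 G# minor would have G#m (i). G# is the degree-1 chord of G# major, so it is the borrowed I.

IV, I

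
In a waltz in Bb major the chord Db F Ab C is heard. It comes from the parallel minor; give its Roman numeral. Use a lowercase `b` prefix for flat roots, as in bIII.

bIIImaj7

The root Db is the lowered 3rd scale degree — diatonically Bb major has D there. The diatonic chord on degree 3 would be Dm (iii), but Db–F–Ab–C is the major-seventh chord from Bb minor. As a borrowed chord it is labeled bIIImaj7.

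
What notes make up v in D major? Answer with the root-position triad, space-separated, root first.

v is built on scale degree 5, which is A in both D major and its parallel. Stacking thirds in D minor on A gives A–C–E.

A C E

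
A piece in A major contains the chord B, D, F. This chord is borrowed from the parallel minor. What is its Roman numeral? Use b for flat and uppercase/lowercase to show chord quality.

B is scale degree 2 in A major. Diatonically A major has Bm (ii) on that degree; B–D–F is instead the diminished chord native to A minor, so it takes the label ii°.

ii°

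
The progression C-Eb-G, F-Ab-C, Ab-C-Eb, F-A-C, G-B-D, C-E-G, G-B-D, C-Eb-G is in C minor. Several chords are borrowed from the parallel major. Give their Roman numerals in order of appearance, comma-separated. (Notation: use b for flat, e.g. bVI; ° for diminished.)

IV, I

The diatonic triads in C minor (with V from harmonic minor) are Cm, Ddim, Eb, Fm, G, Ab, Bb. C–Eb–G = Cm, F–Ab–C = Fm, Ab–C–Eb = Ab and G–B–D = G are all diatonic. But F–A–C is foreign: the diatonic iv on degree 4 is Fm, whereas F comes from C major. It is labeled IV. But C–E–G is foreign: the diatonic i on degree 1 is Cm, whereas C comes from C major. It is labeled I.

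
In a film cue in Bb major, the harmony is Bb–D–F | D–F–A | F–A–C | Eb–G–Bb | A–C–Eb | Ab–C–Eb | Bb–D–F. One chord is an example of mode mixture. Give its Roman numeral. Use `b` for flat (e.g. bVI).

In Bb major the diatonic chords are Bb, Cm, Dm, Eb, F, Gm, Adim. Of the given chords, Bb–D–F = Bb, D–F–A = Dm, F–A–C = F, Eb–G–Bb = Eb and A–C–Eb = Adim are diatonic. Ab–C–Eb is not: scale degree 7 in Bb major carries Adim (vii°). In Bb minor the chord on that degree is Ab, so here it functions as bVII, borrowed from the parallel minor.

bVII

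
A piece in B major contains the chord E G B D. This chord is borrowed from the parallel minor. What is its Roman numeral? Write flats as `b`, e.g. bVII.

E is scale degree 4 in B major. E–G–B–D is a minor-seventh chord — the form found in B minor, not the diatonic IV (E). Borrowed into B major it is written iv7.

iv7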